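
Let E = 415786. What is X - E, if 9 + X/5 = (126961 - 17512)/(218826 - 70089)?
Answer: -20616302734/49579 ≈ -4.1583e+5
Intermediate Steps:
X = -2048640/49579 (X = -45 + 5*((126961 - 17512)/(218826 - 70089)) = -45 + 5*(109449/148737) = -45 + 5*(109449*(1/148737)) = -45 + 5*(36483/49579) = -45 + 182415/49579 = -2048640/49579 ≈ -41.321)
X - E = -2048640/49579 - 1*415786 = -2048640/49579 - 415786 = -20616302734/49579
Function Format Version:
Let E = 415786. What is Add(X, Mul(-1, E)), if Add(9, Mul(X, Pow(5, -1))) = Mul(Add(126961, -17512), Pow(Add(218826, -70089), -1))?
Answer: Rational(-20616302734, 49579) ≈ -4.1583e+5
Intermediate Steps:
X = Rational(-2048640, 49579) (X = Add(-45, Mul(5, Mul(Add(126961, -17512), Pow(Add(218826, -70089), -1)))) = Add(-45, Mul(5, Mul(109449, Pow(148737, -1)))) = Add(-45, Mul(5, Mul(109449, Rational(1, 148737)))) = Add(-45, Mul(5, Rational(36483, 49579))) = Add(-45, Rational(182415, 49579)) = Rational(-2048640, 49579) ≈ -41.321)
Add(X, Mul(-1, E)) = Add(Rational(-2048640, 49579), Mul(-1, 415786)) = Add(Rational(-2048640, 49579), -415786) = Rational(-20616302734, 49579)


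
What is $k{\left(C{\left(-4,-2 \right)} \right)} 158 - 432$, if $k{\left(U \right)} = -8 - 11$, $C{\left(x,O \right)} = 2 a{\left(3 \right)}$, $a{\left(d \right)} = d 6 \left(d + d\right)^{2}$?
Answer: $-3434$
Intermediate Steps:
$a{\left(d \right)} = 24 d^{3}$ ($a{\left(d \right)} = 6 d \left(2 d\right)^{2} = 6 d 4 d^{2} = 24 d^{3}$)
$C{\left(x,O \right)} = 1296$ ($C{\left(x,O \right)} = 2 \cdot 24 \cdot 3^{3} = 2 \cdot 24 \cdot 27 = 2 \cdot 648 = 1296$)
$k{\left(U \right)} = -19$ ($k{\left(U \right)} = -8 - 11 = -19$)
$k{\left(C{\left(-4,-2 \right)} \right)} 158 - 432 = \left(-19\right) 158 - 432 = -3002 - 432 = -3434$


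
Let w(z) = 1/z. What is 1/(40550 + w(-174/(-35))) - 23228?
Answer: -163890612406/7055735 ≈ -23228.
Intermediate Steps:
1/(40550 + w(-174/(-35))) - 23228 = 1/(40550 + 1/(-174/(-35))) - 23228 = 1/(40550 + 1/(-174*(-1/35))) - 23228 = 1/(40550 + 1/(174/35)) - 23228 = 1/(40550 + 35/174) - 23228 = 1/(7055735/174) - 23228 = 174/7055735 - 23228 = -163890612406/7055735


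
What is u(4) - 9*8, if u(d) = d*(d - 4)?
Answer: -72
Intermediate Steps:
u(d) = d*(-4 + d)
u(4) - 9*8 = 4*(-4 + 4) - 9*8 = 4*0 - 72 = 0 - 72 = -72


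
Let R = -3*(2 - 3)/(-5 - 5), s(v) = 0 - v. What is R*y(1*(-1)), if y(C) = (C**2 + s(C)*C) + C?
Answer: 3/10 ≈ 0.30000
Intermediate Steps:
s(v) = -v
R = -3/10 (R = -(-3)/(-10) = -(-3)*(-1)/10 = -3*1/10 = -3/10 ≈ -0.30000)
y(C) = C (y(C) = (C**2 + (-C)*C) + C = (C**2 - C**2) + C = 0 + C = C)
R*y(1*(-1)) = -3*(-1)/10 = -3/10*(-1) = 3/10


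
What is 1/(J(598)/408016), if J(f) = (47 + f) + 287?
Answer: 102004/233 ≈ 437.79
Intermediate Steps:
J(f) = 334 + f
1/(J(598)/408016) = 1/((334 + 598)/408016) = 1/(932*(1/408016)) = 1/(233/102004) = 102004/233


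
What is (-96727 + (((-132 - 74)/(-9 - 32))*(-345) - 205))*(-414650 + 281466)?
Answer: 538766837888/41 ≈ 1.3141e+10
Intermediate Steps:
(-96727 + (((-132 - 74)/(-9 - 32))*(-345) - 205))*(-414650 + 281466) = (-96727 + (-206/(-41)*(-345) - 205))*(-133184) = (-96727 + (-206*(-1/41)*(-345) - 205))*(-133184) = (-96727 + ((206/41)*(-345) - 205))*(-133184) = (-96727 + (-71070/41 - 205))*(-133184) = (-96727 - 79475/41)*(-133184) = -4045282/41*(-133184) = 538766837888/41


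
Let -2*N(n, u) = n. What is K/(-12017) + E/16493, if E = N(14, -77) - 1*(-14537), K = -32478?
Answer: 710266664/198196381 ≈ 3.5837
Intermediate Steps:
N(n, u) = -n/2
E = 14530 (E = -½*14 - 1*(-14537) = -7 + 14537 = 14530)
K/(-12017) + E/16493 = -32478/(-12017) + 14530/16493 = -32478*(-1/12017) + 14530*(1/16493) = 32478/12017 + 14530/16493 = 710266664/198196381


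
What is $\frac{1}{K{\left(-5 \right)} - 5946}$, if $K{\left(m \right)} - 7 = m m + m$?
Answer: $- \frac{1}{5919} \approx -0.00016895$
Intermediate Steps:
$K{\left(m \right)} = 7 + m + m^{2}$ ($K{\left(m \right)} = 7 + \left(m m + m\right) = 7 + \left(m^{2} + m\right) = 7 + \left(m + m^{2}\right) = 7 + m + m^{2}$)
$\frac{1}{K{\left(-5 \right)} - 5946} = \frac{1}{\left(7 - 5 + \left(-5\right)^{2}\right) - 5946} = \frac{1}{\left(7 - 5 + 25\right) - 5946} = \frac{1}{27 - 5946} = \frac{1}{-5919} = - \frac{1}{5919}$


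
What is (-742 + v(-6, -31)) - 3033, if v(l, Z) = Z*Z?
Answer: -2814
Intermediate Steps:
v(l, Z) = Z²
(-742 + v(-6, -31)) - 3033 = (-742 + (-31)²) - 3033 = (-742 + 961) - 3033 = 219 - 3033 = -2814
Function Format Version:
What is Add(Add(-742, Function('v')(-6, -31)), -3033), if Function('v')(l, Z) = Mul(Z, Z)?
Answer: -2814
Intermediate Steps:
Function('v')(l, Z) = Pow(Z, 2)
Add(Add(-742, Function('v')(-6, -31)), -3033) = Add(Add(-742, Pow(-31, 2)), -3033) = Add(Add(-742, 961), -3033) = Add(219, -3033) = -2814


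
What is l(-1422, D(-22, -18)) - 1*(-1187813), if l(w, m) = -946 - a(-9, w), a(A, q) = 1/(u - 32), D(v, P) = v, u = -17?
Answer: 58156484/49 ≈ 1.1869e+6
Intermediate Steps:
a(A, q) = -1/49 (a(A, q) = 1/(-17 - 32) = 1/(-49) = -1/49)
l(w, m) = -46353/49 (l(w, m) = -946 - 1*(-1/49) = -946 + 1/49 = -46353/49)
l(-1422, D(-22, -18)) - 1*(-1187813) = -46353/49 - 1*(-1187813) = -46353/49 + 1187813 = 58156484/49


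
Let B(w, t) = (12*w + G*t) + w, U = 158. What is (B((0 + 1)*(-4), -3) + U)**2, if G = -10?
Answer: 18496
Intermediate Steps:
B(w, t) = -10*t + 13*w (B(w, t) = (12*w - 10*t) + w = (-10*t + 12*w) + w = -10*t + 13*w)
(B((0 + 1)*(-4), -3) + U)**2 = ((-10*(-3) + 13*((0 + 1)*(-4))) + 158)**2 = ((30 + 13*(1*(-4))) + 158)**2 = ((30 + 13*(-4)) + 158)**2 = ((30 - 52) + 158)**2 = (-22 + 158)**2 = 136**2 = 18496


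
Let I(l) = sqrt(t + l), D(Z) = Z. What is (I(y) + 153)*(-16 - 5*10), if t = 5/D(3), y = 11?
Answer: -10098 - 22*sqrt(114) ≈ -10333.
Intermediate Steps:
t = 5/3 ≈ 1.6667
I(l) = sqrt(5/3 + l)
(I(y) + 153)*(-16 - 5*10) = (sqrt(15 + 9*11)/3 + 153)*(-16 - 5*10) = (sqrt(15 + 99)/3 + 153)*(-16 - 1*50) = (sqrt(114)/3 + 153)*(-16 - 50) = (153 + sqrt(114)/3)*(-66) = -10098 - 22*sqrt(114)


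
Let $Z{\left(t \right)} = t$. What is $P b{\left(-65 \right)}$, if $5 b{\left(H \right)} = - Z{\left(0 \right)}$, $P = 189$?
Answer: $0$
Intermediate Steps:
$b{\left(H \right)} = 0$ ($b{\left(H \right)} = \frac{\left(-1\right) 0}{5} = \frac{1}{5} \cdot 0 = 0$)
$P b{\left(-65 \right)} = 189 \cdot 0 = 0$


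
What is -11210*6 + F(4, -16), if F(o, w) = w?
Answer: -67276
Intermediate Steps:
-11210*6 + F(4, -16) = -11210*6 - 16 = -590*114 - 16 = -67260 - 16 = -67276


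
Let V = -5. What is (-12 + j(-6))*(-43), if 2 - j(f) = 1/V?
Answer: 2107/5 ≈ 421.40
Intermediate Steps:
j(f) = 11/5 (j(f) = 2 - 1/(-5) = 2 - 1*(-⅕) = 2 + ⅕ = 11/5)
(-12 + j(-6))*(-43) = (-12 + 11/5)*(-43) = -49/5*(-43) = 2107/5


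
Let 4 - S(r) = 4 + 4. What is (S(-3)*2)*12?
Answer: -96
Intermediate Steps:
S(r) = -4 (S(r) = 4 - (4 + 4) = 4 - 1*8 = 4 - 8 = -4)
(S(-3)*2)*12 = -4*2*12 = -8*12 = -96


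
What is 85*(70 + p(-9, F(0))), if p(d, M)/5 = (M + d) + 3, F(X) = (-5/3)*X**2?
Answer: 3400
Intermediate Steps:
F(X) = -5*X**2/3 (F(X) = (-5*1/3)*X**2 = -5*X**2/3)
p(d, M) = 15 + 5*M + 5*d (p(d, M) = 5*((M + d) + 3) = 5*(3 + M + d) = 15 + 5*M + 5*d)
85*(70 + p(-9, F(0))) = 85*(70 + (15 + 5*(-5/3*0**2) + 5*(-9))) = 85*(70 + (15 + 5*(-5/3*0) - 45)) = 85*(70 + (15 + 5*0 - 45)) = 85*(70 + (15 + 0 - 45)) = 85*(70 - 30) = 85*40 = 3400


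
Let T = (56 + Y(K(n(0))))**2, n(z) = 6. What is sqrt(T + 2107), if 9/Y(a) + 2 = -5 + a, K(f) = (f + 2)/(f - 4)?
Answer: 2*sqrt(1229) ≈ 70.114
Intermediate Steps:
K(f) = (2 + f)/(-4 + f)
Y(a) = 9/(-7 + a) (Y(a) = 9/(-2 + (-5 + a)) = 9/(-7 + a))
T = 2809 (T = (56 + 9/(-7 + (2 + 6)/(-4 + 6)))**2 = (56 + 9/(-7 + 8/2))**2 = (56 + 9/(-7 + (1/2)*8))**2 = (56 + 9/(-7 + 4))**2 = (56 + 9/(-3))**2 = (56 + 9*(-1/3))**2 = (56 - 3)**2 = 53**2 = 2809)
sqrt(T + 2107) = sqrt(2809 + 2107) = sqrt(4916) = 2*sqrt(1229)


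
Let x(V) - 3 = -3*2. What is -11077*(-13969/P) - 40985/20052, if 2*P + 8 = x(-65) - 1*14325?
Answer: -775758060089/35933184 ≈ -21589.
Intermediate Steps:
x(V) = -3 (x(V) = 3 - 3*2 = 3 - 6 = -3)
P = -7168 (P = -4 + (-3 - 1*14325)/2 = -4 + (-3 - 14325)/2 = -4 + (½)*(-14328) = -4 - 7164 = -7168)
-11077*(-13969/P) - 40985/20052 = -11077/((-7168/(-13969))) - 40985/20052 = -11077/((-7168*(-1/13969))) - 40985*1/20052 = -11077/7168/13969 - 40985/20052 = -11077*13969/7168 - 40985/20052 = -154734613/7168 - 40985/20052 = -775758060089/35933184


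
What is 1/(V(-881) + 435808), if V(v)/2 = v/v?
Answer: 1/435810 ≈ 2.2946e-6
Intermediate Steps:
V(v) = 2 (V(v) = 2*(v/v) = 2*1 = 2)
1/(V(-881) + 435808) = 1/(2 + 435808) = 1/435810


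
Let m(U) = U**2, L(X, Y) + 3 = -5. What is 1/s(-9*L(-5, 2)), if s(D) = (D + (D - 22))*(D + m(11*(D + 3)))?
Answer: 1/83045034 ≈ 1.2042e-8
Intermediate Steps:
L(X, Y) = -8 (L(X, Y) = -3 - 5 = -8)
s(D) = (-22 + 2*D)*(D + (33 + 11*D)**2) (s(D) = (D + (D - 22))*(D + (11*(D + 3))**2) = (D + (-22 + D))*(D + (11*(3 + D))**2) = (-22 + 2*D)*(D + (33 + 11*D)**2))
1/s(-9*L(-5, 2)) = 1/(-23958 - (-124344)*(-8) - 1208*(-9*(-8))**2 + 242*(-9*(-8))**3) = 1/(-23958 - 13816*72 - 1208*72**2 + 242*72**3) = 1/(-23958 - 994752 - 1208*5184 + 242*373248) = 1/(-23958 - 994752 - 6262272 + 90326016) = 1/83045034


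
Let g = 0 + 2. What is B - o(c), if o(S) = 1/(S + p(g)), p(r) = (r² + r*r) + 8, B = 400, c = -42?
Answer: 10401/26 ≈ 400.04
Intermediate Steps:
g = 2
p(r) = 8 + 2*r² (p(r) = (r² + r²) + 8 = 2*r² + 8 = 8 + 2*r²)
o(S) = 1/(16 + S) (o(S) = 1/(S + (8 + 2*2²)) = 1/(S + (8 + 2*4)) = 1/(S + (8 + 8)) = 1/(S + 16) = 1/(16 + S))
B - o(c) = 400 - 1/(16 - 42) = 400 - 1/(-26) = 400 - 1*(-1/26) = 400 + 1/26 = 10401/26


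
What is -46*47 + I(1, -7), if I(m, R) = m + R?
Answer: -2168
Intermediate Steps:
I(m, R) = R + m
-46*47 + I(1, -7) = -46*47 + (-7 + 1) = -2162 - 6 = -2168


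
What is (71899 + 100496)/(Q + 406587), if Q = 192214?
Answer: 172395/598801 ≈ 0.28790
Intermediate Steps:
(71899 + 100496)/(Q + 406587) = (71899 + 100496)/(192214 + 406587) = 172395/598801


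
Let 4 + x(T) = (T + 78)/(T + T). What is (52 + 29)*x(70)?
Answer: -8343/35 ≈ -238.37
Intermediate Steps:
x(T) = -4 + (78 + T)/(2*T) (x(T) = -4 + (T + 78)/(T + T) = -4 + (78 + T)/((2*T)) = -4 + (78 + T)*(1/(2*T)) = -4 + (78 + T)/(2*T))
(52 + 29)*x(70) = (52 + 29)*(-7/2 + 39/70) = 81*(-7/2 + 39*(1/70)) = 81*(-7/2 + 39/70) = 81*(-103/35) = -8343/35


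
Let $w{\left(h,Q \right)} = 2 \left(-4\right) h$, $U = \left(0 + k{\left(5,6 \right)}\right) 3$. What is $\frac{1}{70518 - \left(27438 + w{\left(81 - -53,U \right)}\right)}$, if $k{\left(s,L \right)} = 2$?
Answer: $\frac{1}{44152} \approx 2.2649 \cdot 10^{-5}$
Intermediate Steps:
$U = 6$ ($U = \left(0 + 2\right) 3 = 2 \cdot 3 = 6$)
$w{\left(h,Q \right)} = - 8 h$
$\frac{1}{70518 - \left(27438 + w{\left(81 - -53,U \right)}\right)} = \frac{1}{70518 - \left(27438 - 8 \left(81 - -53\right)\right)} = \frac{1}{70518 - \left(27438 - 8 \left(81 + 53\right)\right)} = \frac{1}{70518 - \left(27438 - 1072\right)} = \frac{1}{70518 - 26366} = \frac{1}{44152}$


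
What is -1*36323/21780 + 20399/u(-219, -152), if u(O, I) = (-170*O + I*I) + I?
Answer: -870850283/655381980 ≈ -1.3288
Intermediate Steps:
u(O, I) = I + I² - 170*O (u(O, I) = (-170*O + I²) + I = (I² - 170*O) + I = I + I² - 170*O)
-1*36323/21780 + 20399/u(-219, -152) = -1*36323/21780 + 20399/(-152 + (-152)² - 170*(-219)) = -36323*1/21780 + 20399/(-152 + 23104 + 37230) = -36323/21780 + 20399/60182 = -870850283/655381980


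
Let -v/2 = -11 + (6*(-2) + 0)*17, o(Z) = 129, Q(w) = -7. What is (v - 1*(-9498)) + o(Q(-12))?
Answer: 10057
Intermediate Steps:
v = 430 (v = -2*(-11 + (6*(-2) + 0)*17) = -2*(-11 + (-12 + 0)*17) = -2*(-11 - 12*17) = -2*(-11 - 204) = -2*(-215) = 430)
(v - 1*(-9498)) + o(Q(-12)) = (430 - 1*(-9498)) + 129 = (430 + 9498) + 129 = 9928 + 129 = 10057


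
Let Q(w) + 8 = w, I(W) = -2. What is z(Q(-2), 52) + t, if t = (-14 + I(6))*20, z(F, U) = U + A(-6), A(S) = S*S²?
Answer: -484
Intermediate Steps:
A(S) = S³
Q(w) = -8 + w
z(F, U) = -216 + U (z(F, U) = U + (-6)³ = U - 216 = -216 + U)
t = -320 (t = (-14 - 2)*20 = -16*20 = -320)
z(Q(-2), 52) + t = (-216 + 52) - 320 = -164 - 320 = -484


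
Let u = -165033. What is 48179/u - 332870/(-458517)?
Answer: 10947881389/25223478687 ≈ 0.43404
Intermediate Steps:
48179/u - 332870/(-458517) = 48179/(-165033) - 332870/(-458517) = 48179*(-1/165033) - 332870*(-1/458517) = -48179/165033 + 332870/458517 = 10947881389/25223478687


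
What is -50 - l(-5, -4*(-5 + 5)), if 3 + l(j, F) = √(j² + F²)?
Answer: -52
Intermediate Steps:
l(j, F) = -3 + √(F² + j²) (l(j, F) = -3 + √(j² + F²) = -3 + √(F² + j²))
-50 - l(-5, -4*(-5 + 5)) = -50 - (-3 + √((-4*(-5 + 5))² + (-5)²)) = -50 - (-3 + √((-4*0)² + 25)) = -50 - (-3 + √(0² + 25)) = -50 - (-3 + √(0 + 25)) = -50 - (-3 + √25) = -50 - (-3 + 5) = -50 - 1*2 = -50 - 2 = -52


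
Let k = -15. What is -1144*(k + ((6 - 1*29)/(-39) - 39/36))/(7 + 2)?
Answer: 53174/27 ≈ 1969.4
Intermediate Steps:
-1144*(k + ((6 - 1*29)/(-39) - 39/36))/(7 + 2) = -1144*(-15 + ((6 - 1*29)/(-39) - 39/36))/(7 + 2) = -1144*(-15 + ((6 - 29)*(-1/39) - 39*1/36))/9 = -1144*(-15 + (-23*(-1/39) - 13/12))/9 = -1144*(-15 + (23/39 - 13/12))/9 = -1144*(-15 - 77/156)/9 = -(-53174)/(3*9) = -1144*(-2417/1404) = 53174/27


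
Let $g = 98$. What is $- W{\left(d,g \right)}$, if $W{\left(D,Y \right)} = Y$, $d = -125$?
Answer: $-98$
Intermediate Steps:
$- W{\left(d,g \right)} = \left(-1\right) 98 = -98$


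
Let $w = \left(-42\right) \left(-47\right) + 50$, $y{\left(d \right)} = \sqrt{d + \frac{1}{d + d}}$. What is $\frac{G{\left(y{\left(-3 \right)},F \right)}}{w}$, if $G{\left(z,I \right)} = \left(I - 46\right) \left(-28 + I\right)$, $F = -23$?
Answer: $\frac{153}{88} \approx 1.7386$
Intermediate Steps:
$y{\left(d \right)} = \sqrt{d + \frac{1}{2 d}}$
$G{\left(z,I \right)} = \left(-46 + I\right) \left(-28 + I\right)$
$w = 2024$ ($w = 1974 + 50 = 2024$)
$\frac{G{\left(y{\left(-3 \right)},F \right)}}{w} = \frac{1288 + \left(-23\right)^{2} - -1702}{2024} = \left(1288 + 529 + 1702\right) \frac{1}{2024} = 3519 \cdot \frac{1}{2024} = \frac{153}{88}$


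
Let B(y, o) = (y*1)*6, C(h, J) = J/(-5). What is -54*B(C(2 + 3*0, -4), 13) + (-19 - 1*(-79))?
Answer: -996/5 ≈ -199.20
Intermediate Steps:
C(h, J) = -J/5 (C(h, J) = J*(-⅕) = -J/5)
B(y, o) = 6*y (B(y, o) = y*6 = 6*y)
-54*B(C(2 + 3*0, -4), 13) + (-19 - 1*(-79)) = -324*(-⅕*(-4)) + (-19 - 1*(-79)) = -324*4/5 + (-19 + 79) = -54*24/5 + 60 = -1296/5 + 60 = -996/5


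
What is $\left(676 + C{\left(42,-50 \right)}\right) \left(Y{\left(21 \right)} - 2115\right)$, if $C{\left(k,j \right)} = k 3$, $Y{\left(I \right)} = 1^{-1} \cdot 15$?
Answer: $-1684200$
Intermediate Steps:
$Y{\left(I \right)} = 15$ ($Y{\left(I \right)} = 1 \cdot 15 = 15$)
$C{\left(k,j \right)} = 3 k$
$\left(676 + C{\left(42,-50 \right)}\right) \left(Y{\left(21 \right)} - 2115\right) = \left(676 + 3 \cdot 42\right) \left(15 - 2115\right) = \left(676 + 126\right) \left(-2100\right) = 802 \left(-2100\right) = -1684200$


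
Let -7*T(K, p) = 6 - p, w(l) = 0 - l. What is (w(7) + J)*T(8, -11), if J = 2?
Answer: 85/7 ≈ 12.143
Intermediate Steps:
w(l) = -l
T(K, p) = -6/7 + p/7 (T(K, p) = -(6 - p)/7 = -6/7 + p/7)
(w(7) + J)*T(8, -11) = (-1*7 + 2)*(-6/7 + (⅐)*(-11)) = (-7 + 2)*(-6/7 - 11/7) = -5*(-17/7) = 85/7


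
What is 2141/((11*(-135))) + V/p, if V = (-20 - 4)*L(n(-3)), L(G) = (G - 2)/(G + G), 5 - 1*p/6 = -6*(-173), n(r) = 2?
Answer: -2141/1485 ≈ -1.4418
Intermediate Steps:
p = -6198 (p = 30 - (-36)*(-173) = 30 - 6*1038 = 30 - 6228 = -6198)
L(G) = (-2 + G)/(2*G) (L(G) = (-2 + G)/((2*G)) = (-2 + G)*(1/(2*G)) = (-2 + G)/(2*G))
V = 0 (V = (-20 - 4)*((½)*(-2 + 2)/2) = -12*0/2 = -24*0 = 0)
2141/((11*(-135))) + V/p = 2141/((11*(-135))) + 0/(-6198) = 2141/(-1485) + 0*(-1/6198) = 2141*(-1/1485) + 0 = -2141/1485 + 0 = -2141/1485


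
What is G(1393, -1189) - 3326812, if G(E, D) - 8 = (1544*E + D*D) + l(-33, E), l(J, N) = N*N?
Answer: 2178158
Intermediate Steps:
l(J, N) = N²
G(E, D) = 8 + D² + E² + 1544*E (G(E, D) = 8 + ((1544*E + D*D) + E²) = 8 + ((1544*E + D²) + E²) = 8 + ((D² + 1544*E) + E²) = 8 + (D² + E² + 1544*E) = 8 + D² + E² + 1544*E)
G(1393, -1189) - 3326812 = (8 + (-1189)² + 1393² + 1544*1393) - 3326812 = (8 + 1413721 + 1940449 + 2150792) - 3326812 = 5504970 - 3326812 = 2178158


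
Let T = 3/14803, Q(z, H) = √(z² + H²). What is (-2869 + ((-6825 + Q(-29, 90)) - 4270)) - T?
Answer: -206709095/14803 + √8941 ≈ -13869.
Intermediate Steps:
Q(z, H) = √(H² + z²)
T = 3/14803 (T = 3*(1/14803) = 3/14803 ≈ 0.00020266)
(-2869 + ((-6825 + Q(-29, 90)) - 4270)) - T = (-2869 + ((-6825 + √(90² + (-29)²)) - 4270)) - 1*3/14803 = (-2869 + ((-6825 + √(8100 + 841)) - 4270)) - 3/14803 = (-2869 + ((-6825 + √8941) - 4270)) - 3/14803 = (-2869 + (-11095 + √8941)) - 3/14803 = (-13964 + √8941) - 3/14803 = -206709095/14803 + √8941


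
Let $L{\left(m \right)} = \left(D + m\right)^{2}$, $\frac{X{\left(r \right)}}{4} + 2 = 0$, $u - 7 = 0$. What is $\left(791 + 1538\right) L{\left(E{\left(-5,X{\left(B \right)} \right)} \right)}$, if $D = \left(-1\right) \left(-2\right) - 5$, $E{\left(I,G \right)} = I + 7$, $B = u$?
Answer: $2329$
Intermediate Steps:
$u = 7$ ($u = 7 + 0 = 7$)
$B = 7$
$X{\left(r \right)} = -8$ ($X{\left(r \right)} = -8 + 4 \cdot 0 = -8 + 0 = -8$)
$E{\left(I,G \right)} = 7 + I$
$D = -3$ ($D = 2 - 5 = -3$)
$L{\left(m \right)} = \left(-3 + m\right)^{2}$
$\left(791 + 1538\right) L{\left(E{\left(-5,X{\left(B \right)} \right)} \right)} = \left(791 + 1538\right) \left(-3 + \left(7 - 5\right)\right)^{2} = 2329 \left(-3 + 2\right)^{2} = 2329 \left(-1\right)^{2} = 2329 \cdot 1 = 2329$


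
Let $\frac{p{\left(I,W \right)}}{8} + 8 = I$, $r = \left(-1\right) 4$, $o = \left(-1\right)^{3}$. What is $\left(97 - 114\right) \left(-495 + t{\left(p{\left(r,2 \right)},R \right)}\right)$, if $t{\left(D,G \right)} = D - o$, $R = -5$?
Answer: $10030$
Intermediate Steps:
$o = -1$
$r = -4$
$p{\left(I,W \right)} = -64 + 8 I$
$t{\left(D,G \right)} = 1 + D$ ($t{\left(D,G \right)} = D - -1 = D + 1 = 1 + D$)
$\left(97 - 114\right) \left(-495 + t{\left(p{\left(r,2 \right)},R \right)}\right) = \left(97 - 114\right) \left(-495 + \left(1 + \left(-64 + 8 \left(-4\right)\right)\right)\right) = - 17 \left(-495 + \left(1 - 96\right)\right) = - 17 \left(-495 - 95\right) = \left(-17\right) \left(-590\right) = 10030$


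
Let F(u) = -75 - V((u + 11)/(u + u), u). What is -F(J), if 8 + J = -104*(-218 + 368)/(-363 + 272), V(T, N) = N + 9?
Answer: 1732/7 ≈ 247.43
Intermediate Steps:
V(T, N) = 9 + N
J = 1144/7 (J = -8 - 104*(-218 + 368)/(-363 + 272) = -8 - 104/((-91/150)) = -8 - 104/((-91*1/150)) = -8 - 104/(-91/150) = -8 - 104*(-150/91) = -8 + 1200/7 = 1144/7 ≈ 163.43)
F(u) = -84 - u (F(u) = -75 - (9 + u) = -75 + (-9 - u) = -84 - u)
-F(J) = -(-84 - 1*1144/7) = -(-84 - 1144/7) = -1*(-1732/7) = 1732/7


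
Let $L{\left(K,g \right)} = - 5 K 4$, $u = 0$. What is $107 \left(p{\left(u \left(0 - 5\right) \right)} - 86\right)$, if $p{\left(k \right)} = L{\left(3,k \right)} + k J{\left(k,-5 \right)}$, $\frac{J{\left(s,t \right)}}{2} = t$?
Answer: $-15622$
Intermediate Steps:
$J{\left(s,t \right)} = 2 t$
$L{\left(K,g \right)} = - 20 K$
$p{\left(k \right)} = -60 - 10 k$ ($p{\left(k \right)} = \left(-20\right) 3 + k 2 \left(-5\right) = -60 + k \left(-10\right) = -60 - 10 k$)
$107 \left(p{\left(u \left(0 - 5\right) \right)} - 86\right) = 107 \left(\left(-60 - 10 \cdot 0 \left(0 - 5\right)\right) - 86\right) = 107 \left(\left(-60 - 10 \cdot 0 \left(-5\right)\right) - 86\right) = 107 \left(\left(-60 - 0\right) - 86\right) = 107 \left(\left(-60 + 0\right) - 86\right) = 107 \left(-60 - 86\right) = 107 \left(-146\right) = -15622$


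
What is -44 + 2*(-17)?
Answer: -78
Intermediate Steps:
-44 + 2*(-17) = -44 - 34 = -78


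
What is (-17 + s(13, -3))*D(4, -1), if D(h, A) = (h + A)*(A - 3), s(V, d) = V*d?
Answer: 672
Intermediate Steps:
D(h, A) = (-3 + A)*(A + h) (D(h, A) = (A + h)*(-3 + A) = (-3 + A)*(A + h))
(-17 + s(13, -3))*D(4, -1) = (-17 + 13*(-3))*((-1)² - 3*(-1) - 3*4 - 1*4) = (-17 - 39)*(1 + 3 - 12 - 4) = -56*(-12) = 672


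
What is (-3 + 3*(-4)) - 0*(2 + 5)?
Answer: -15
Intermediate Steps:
(-3 + 3*(-4)) - 0*(2 + 5) = (-3 - 12) - 0*7 = -15 - 157*0 = -15 + 0 = -15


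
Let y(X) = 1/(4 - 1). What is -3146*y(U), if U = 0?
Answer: -3146/3 ≈ -1048.7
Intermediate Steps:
y(X) = ⅓ (y(X) = 1/3 = ⅓)
-3146*y(U) = -3146*⅓ = -3146/3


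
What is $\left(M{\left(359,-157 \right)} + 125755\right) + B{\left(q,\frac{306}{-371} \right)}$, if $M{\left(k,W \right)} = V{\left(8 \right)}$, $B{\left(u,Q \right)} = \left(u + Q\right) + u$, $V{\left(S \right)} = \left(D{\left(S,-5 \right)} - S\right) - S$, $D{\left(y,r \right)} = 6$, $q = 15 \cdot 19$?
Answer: $\frac{46862559}{371} \approx 1.2631 \cdot 10^{5}$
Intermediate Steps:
$q = 285$
$V{\left(S \right)} = 6 - 2 S$ ($V{\left(S \right)} = \left(6 - S\right) - S = 6 - 2 S$)
$B{\left(u,Q \right)} = Q + 2 u$ ($B{\left(u,Q \right)} = \left(Q + u\right) + u = Q + 2 u$)
$M{\left(k,W \right)} = -10$ ($M{\left(k,W \right)} = 6 - 16 = -10$)
$\left(M{\left(359,-157 \right)} + 125755\right) + B{\left(q,\frac{306}{-371} \right)} = \left(-10 + 125755\right) + \left(\frac{306}{-371} + 2 \cdot 285\right) = 125745 + \left(306 \left(- \frac{1}{371}\right) + 570\right) = 125745 + \left(- \frac{306}{371} + 570\right) = 125745 + \frac{211164}{371} = \frac{46862559}{371}$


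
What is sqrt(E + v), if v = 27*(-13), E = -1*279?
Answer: 3*I*sqrt(70) ≈ 25.1*I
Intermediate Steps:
E = -279
v = -351
sqrt(E + v) = sqrt(-279 - 351) = sqrt(-630) = 3*I*sqrt(70)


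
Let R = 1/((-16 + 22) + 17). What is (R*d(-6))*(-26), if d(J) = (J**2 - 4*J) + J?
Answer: -1404/23 ≈ -61.043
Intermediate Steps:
d(J) = J**2 - 3*J
R = 1/23 (R = 1/(6 + 17) = 1/23 ≈ 0.043478)
(R*d(-6))*(-26) = ((-6*(-3 - 6))/23)*(-26) = ((-6*(-9))/23)*(-26) = ((1/23)*54)*(-26) = (54/23)*(-26) = -1404/23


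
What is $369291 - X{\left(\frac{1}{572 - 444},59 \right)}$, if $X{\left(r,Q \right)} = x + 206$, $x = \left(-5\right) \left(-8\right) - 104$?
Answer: $369149$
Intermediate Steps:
$x = -64$ ($x = 40 - 104 = -64$)
$X{\left(r,Q \right)} = 142$ ($X{\left(r,Q \right)} = -64 + 206 = 142$)
$369291 - X{\left(\frac{1}{572 - 444},59 \right)} = 369291 - 142 = 369149$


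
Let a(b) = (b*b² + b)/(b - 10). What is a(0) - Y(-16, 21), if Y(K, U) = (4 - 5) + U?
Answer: -20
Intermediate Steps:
a(b) = (b + b³)/(-10 + b) (a(b) = (b³ + b)/(-10 + b) = (b + b³)/(-10 + b))
Y(K, U) = -1 + U
a(0) - Y(-16, 21) = (0 + 0³)/(-10 + 0) - (-1 + 21) = (0 + 0)/(-10) - 1*20 = -⅒*0 - 20 = 0 - 20 = -20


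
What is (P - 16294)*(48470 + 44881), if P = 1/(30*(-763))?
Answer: -11605696941337/7630 ≈ -1.5211e+9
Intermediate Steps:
P = -1/22890 (P = 1/(-22890) = -1/22890 ≈ -4.3687e-5)
(P - 16294)*(48470 + 44881) = (-1/22890 - 16294)*(48470 + 44881) = -372969661/22890*93351 = -11605696941337/7630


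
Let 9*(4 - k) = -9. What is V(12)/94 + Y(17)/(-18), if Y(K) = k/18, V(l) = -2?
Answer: -559/15228 ≈ -0.036709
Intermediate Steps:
k = 5 (k = 4 - ⅑*(-9) = 4 + 1 = 5)
Y(K) = 5/18
V(12)/94 + Y(17)/(-18) = -2/94 + (5/18)/(-18) = -2*1/94 + (5/18)*(-1/18) = -1/47 - 5/324 = -559/15228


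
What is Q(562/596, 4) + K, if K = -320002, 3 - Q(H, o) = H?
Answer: -95359983/298 ≈ -3.2000e+5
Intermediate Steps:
Q(H, o) = 3 - H
Q(562/596, 4) + K = (3 - 562/596) - 320002 = (3 - 1*281/298) - 320002 = (3 - 281/298) - 320002 = 613/298 - 320002 = -95359983/298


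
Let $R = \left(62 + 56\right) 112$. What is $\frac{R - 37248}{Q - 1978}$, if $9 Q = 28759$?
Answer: $- \frac{216288}{10957} \approx -19.74$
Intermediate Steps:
$R = 13216$ ($R = 118 \cdot 112 = 13216$)
$Q = \frac{28759}{9}$ ($Q = \frac{1}{9} \cdot 28759 = \frac{28759}{9} \approx 3195.4$)
$\frac{R - 37248}{Q - 1978} = \frac{13216 - 37248}{\frac{28759}{9} - 1978} = - \frac{24032}{\frac{10957}{9}} = \left(-24032\right) \frac{9}{10957} = - \frac{216288}{10957}$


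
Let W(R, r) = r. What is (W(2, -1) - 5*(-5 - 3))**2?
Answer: 1521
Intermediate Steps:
(W(2, -1) - 5*(-5 - 3))**2 = (-1 - 5*(-5 - 3))**2 = (-1 - 5*(-8))**2 = (-1 + 40)**2 = 39**2 = 1521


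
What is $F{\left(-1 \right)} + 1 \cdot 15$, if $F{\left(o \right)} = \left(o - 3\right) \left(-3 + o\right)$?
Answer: $31$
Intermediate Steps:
$F{\left(o \right)} = \left(-3 + o\right)^{2}$ ($F{\left(o \right)} = \left(-3 + o\right) \left(-3 + o\right) = \left(-3 + o\right)^{2}$)
$F{\left(-1 \right)} + 1 \cdot 15 = \left(-3 - 1\right)^{2} + 1 \cdot 15 = \left(-4\right)^{2} + 15 = 16 + 15 = 31$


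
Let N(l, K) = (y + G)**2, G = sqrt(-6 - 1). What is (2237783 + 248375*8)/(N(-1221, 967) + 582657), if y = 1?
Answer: 2461574039733/339482187829 - 8449566*I*sqrt(7)/339482187829 ≈ 7.251 - 6.5852e-5*I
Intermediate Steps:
G = I*sqrt(7) (G = sqrt(-7) = I*sqrt(7) ≈ 2.6458*I)
N(l, K) = (1 + I*sqrt(7))**2
(2237783 + 248375*8)/(N(-1221, 967) + 582657) = (2237783 + 248375*8)/((1 + I*sqrt(7))**2 + 582657) = (2237783 + 1987000)/(582657 + (1 + I*sqrt(7))**2) = 4224783/(582657 + (1 + I*sqrt(7))**2)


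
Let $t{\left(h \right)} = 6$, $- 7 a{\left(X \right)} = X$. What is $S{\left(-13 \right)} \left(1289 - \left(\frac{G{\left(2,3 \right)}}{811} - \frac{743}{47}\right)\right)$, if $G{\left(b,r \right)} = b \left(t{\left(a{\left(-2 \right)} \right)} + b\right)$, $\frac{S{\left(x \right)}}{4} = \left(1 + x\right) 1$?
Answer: $- \frac{2387262432}{38117} \approx -62630.0$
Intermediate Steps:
$S{\left(x \right)} = 4 + 4 x$ ($S{\left(x \right)} = 4 \left(1 + x\right) 1 = 4 \left(1 + x\right) = 4 + 4 x$)
$a{\left(X \right)} = - \frac{X}{7}$
$G{\left(b,r \right)} = b \left(6 + b\right)$
$S{\left(-13 \right)} \left(1289 - \left(\frac{G{\left(2,3 \right)}}{811} - \frac{743}{47}\right)\right) = \left(4 + 4 \left(-13\right)\right) \left(1289 - \left(\frac{2 \left(6 + 2\right)}{811} - \frac{743}{47}\right)\right) = \left(4 - 52\right) \left(1289 - \left(2 \cdot 8 \cdot \frac{1}{811} - \frac{743}{47}\right)\right) = - 48 \left(1289 - \left(16 \cdot \frac{1}{811} - \frac{743}{47}\right)\right) = - 48 \left(1289 - \left(\frac{16}{811} - \frac{743}{47}\right)\right) = - 48 \left(1289 - - \frac{601821}{38117}\right) = - 48 \left(1289 + \frac{601821}{38117}\right) = \left(-48\right) \frac{49734634}{38117} = - \frac{2387262432}{38117}$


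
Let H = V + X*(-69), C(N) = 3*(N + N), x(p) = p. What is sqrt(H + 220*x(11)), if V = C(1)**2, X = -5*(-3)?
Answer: 7*sqrt(29) ≈ 37.696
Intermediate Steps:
X = 15
C(N) = 6*N (C(N) = 3*(2*N) = 6*N)
V = 36 (V = (6*1)**2 = 6**2 = 36)
H = -999 (H = 36 + 15*(-69) = 36 - 1035 = -999)
sqrt(H + 220*x(11)) = sqrt(-999 + 220*11) = sqrt(-999 + 2420) = sqrt(1421) = 7*sqrt(29)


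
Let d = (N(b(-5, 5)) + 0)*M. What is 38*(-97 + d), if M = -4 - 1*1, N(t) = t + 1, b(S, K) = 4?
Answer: -4636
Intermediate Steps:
N(t) = 1 + t
M = -5 (M = -4 - 1 = -5)
d = -25 (d = ((1 + 4) + 0)*(-5) = (5 + 0)*(-5) = 5*(-5) = -25)
38*(-97 + d) = 38*(-97 - 25) = 38*(-122) = -4636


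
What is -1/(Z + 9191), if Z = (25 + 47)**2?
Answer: -1/14375 ≈ -6.9565e-5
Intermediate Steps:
Z = 5184 (Z = 72**2 = 5184)
-1/(Z + 9191) = -1/(5184 + 9191) = -1/14375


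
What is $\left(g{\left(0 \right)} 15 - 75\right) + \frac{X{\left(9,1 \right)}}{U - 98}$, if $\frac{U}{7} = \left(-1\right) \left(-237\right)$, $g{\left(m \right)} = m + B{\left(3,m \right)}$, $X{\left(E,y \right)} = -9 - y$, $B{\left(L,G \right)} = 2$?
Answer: $- \frac{70255}{1561} \approx -45.006$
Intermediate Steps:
$g{\left(m \right)} = 2 + m$ ($g{\left(m \right)} = m + 2 = 2 + m$)
$U = 1659$ ($U = 7 \left(\left(-1\right) \left(-237\right)\right) = 7 \cdot 237 = 1659$)
$\left(g{\left(0 \right)} 15 - 75\right) + \frac{X{\left(9,1 \right)}}{U - 98} = \left(\left(2 + 0\right) 15 - 75\right) + \frac{-9 - 1}{1659 - 98} = \left(2 \cdot 15 - 75\right) + \frac{-9 - 1}{1561} = \left(30 - 75\right) - \frac{10}{1561} = -45 - \frac{10}{1561} = - \frac{70255}{1561}$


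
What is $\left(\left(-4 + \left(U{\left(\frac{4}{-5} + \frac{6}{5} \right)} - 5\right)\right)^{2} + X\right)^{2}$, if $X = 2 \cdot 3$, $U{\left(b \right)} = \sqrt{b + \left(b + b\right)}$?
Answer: $\frac{204201}{25} - \frac{15876 \sqrt{30}}{25} \approx 4689.8$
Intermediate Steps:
$U{\left(b \right)} = \sqrt{3} \sqrt{b}$ ($U{\left(b \right)} = \sqrt{b + 2 b} = \sqrt{3 b} = \sqrt{3} \sqrt{b}$)
$X = 6$
$\left(\left(-4 + \left(U{\left(\frac{4}{-5} + \frac{6}{5} \right)} - 5\right)\right)^{2} + X\right)^{2} = \left(\left(-4 - \left(5 - \sqrt{3} \sqrt{\frac{4}{-5} + \frac{6}{5}}\right)\right)^{2} + 6\right)^{2} = \left(\left(-4 - \left(5 - \sqrt{3} \sqrt{4 \left(- \frac{1}{5}\right) + 6 \cdot \frac{1}{5}}\right)\right)^{2} + 6\right)^{2} = \left(\left(-4 - \left(5 - \sqrt{3} \sqrt{- \frac{4}{5} + \frac{6}{5}}\right)\right)^{2} + 6\right)^{2} = \left(\left(-4 - \left(5 - \sqrt{3} \sqrt{\frac{2}{5}}\right)\right)^{2} + 6\right)^{2} = \left(\left(-4 - \left(5 - \sqrt{3} \frac{\sqrt{10}}{5}\right)\right)^{2} + 6\right)^{2} = \left(\left(-4 - \left(5 - \frac{\sqrt{30}}{5}\right)\right)^{2} + 6\right)^{2} = \left(\left(-9 + \frac{\sqrt{30}}{5}\right)^{2} + 6\right)^{2} = \left(6 + \left(-9 + \frac{\sqrt{30}}{5}\right)^{2}\right)^{2}$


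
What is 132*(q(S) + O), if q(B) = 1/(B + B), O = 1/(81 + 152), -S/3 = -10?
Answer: 3223/1165 ≈ 2.7665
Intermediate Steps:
S = 30 (S = -3*(-10) = 30)
O = 1/233 ≈ 0.0042918
q(B) = 1/(2*B)
132*(q(S) + O) = 132*((1/2)/30 + 1/233) = 132*((1/2)*(1/30) + 1/233) = 132*(1/60 + 1/233) = 132*(293/13980) = 3223/1165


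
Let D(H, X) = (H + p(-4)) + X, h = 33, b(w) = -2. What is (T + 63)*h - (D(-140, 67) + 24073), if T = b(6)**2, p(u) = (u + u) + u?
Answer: -21777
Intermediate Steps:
p(u) = 3*u (p(u) = 2*u + u = 3*u)
T = 4 (T = (-2)**2 = 4)
D(H, X) = -12 + H + X (D(H, X) = (H + 3*(-4)) + X = (H - 12) + X = (-12 + H) + X = -12 + H + X)
(T + 63)*h - (D(-140, 67) + 24073) = (4 + 63)*33 - ((-12 - 140 + 67) + 24073) = 67*33 - (-85 + 24073) = 2211 - 1*23988 = 2211 - 23988 = -21777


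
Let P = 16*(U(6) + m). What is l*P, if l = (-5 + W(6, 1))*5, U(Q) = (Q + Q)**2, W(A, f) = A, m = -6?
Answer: 11040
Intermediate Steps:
U(Q) = 4*Q**2 (U(Q) = (2*Q)**2 = 4*Q**2)
P = 2208 (P = 16*(4*6**2 - 6) = 16*(4*36 - 6) = 16*(144 - 6) = 16*138 = 2208)
l = 5 (l = (-5 + 6)*5 = 1*5 = 5)
l*P = 5*2208 = 11040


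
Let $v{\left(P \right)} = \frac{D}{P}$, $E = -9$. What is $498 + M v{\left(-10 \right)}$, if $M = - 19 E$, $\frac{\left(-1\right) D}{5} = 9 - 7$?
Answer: $669$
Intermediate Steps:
$D = -10$ ($D = - 5 \left(9 - 7\right) = \left(-5\right) 2 = -10$)
$M = 171$ ($M = \left(-19\right) \left(-9\right) = 171$)
$v{\left(P \right)} = - \frac{10}{P}$
$498 + M v{\left(-10 \right)} = 498 + 171 \left(- \frac{10}{-10}\right) = 498 + 171 \left(\left(-10\right) \left(- \frac{1}{10}\right)\right) = 498 + 171 \cdot 1 = 498 + 171 = 669$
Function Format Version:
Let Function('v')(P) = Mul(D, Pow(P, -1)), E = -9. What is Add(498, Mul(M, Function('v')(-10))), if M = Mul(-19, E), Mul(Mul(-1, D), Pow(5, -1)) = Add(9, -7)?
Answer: 669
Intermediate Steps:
D = -10 (D = Mul(-5, Add(9, -7)) = Mul(-5, 2) = -10)
M = 171 (M = Mul(-19, -9) = 171)
Function('v')(P) = Mul(-10, Pow(P, -1))
Add(498, Mul(M, Function('v')(-10))) = Add(498, Mul(171, Mul(-10, Pow(-10, -1)))) = Add(498, Mul(171, Mul(-10, Rational(-1, 10)))) = Add(498, Mul(171, 1)) = Add(498, 171) = 669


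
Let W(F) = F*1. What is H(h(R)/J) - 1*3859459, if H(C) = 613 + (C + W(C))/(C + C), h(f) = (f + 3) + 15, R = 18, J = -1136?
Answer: -3858845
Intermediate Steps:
W(F) = F
h(f) = 18 + f (h(f) = (3 + f) + 15 = 18 + f)
H(C) = 614 (H(C) = 613 + (C + C)/(C + C) = 613 + (2*C)/((2*C)) = 613 + (2*C)*(1/(2*C)) = 613 + 1 = 614)
H(h(R)/J) - 1*3859459 = 614 - 1*3859459 = 614 - 3859459 = -3858845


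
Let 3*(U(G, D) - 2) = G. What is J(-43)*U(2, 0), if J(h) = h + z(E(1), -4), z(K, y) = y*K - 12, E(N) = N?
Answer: -472/3 ≈ -157.33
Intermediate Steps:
U(G, D) = 2 + G/3
z(K, y) = -12 + K*y (z(K, y) = K*y - 12 = -12 + K*y)
J(h) = -16 + h (J(h) = h + (-12 + 1*(-4)) = h + (-12 - 4) = h - 16 = -16 + h)
J(-43)*U(2, 0) = (-16 - 43)*(2 + (1/3)*2) = -59*(2 + 2/3) = -59*8/3 = -472/3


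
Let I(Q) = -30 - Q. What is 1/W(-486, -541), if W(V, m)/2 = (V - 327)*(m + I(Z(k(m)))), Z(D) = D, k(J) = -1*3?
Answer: 1/923568 ≈ 1.0828e-6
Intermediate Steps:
k(J) = -3
W(V, m) = 2*(-327 + V)*(-27 + m) (W(V, m) = 2*((V - 327)*(m + (-30 - 1*(-3)))) = 2*((-327 + V)*(m + (-30 + 3))) = 2*((-327 + V)*(m - 27)) = 2*((-327 + V)*(-27 + m)) = 2*(-327 + V)*(-27 + m))
1/W(-486, -541) = 1/(17658 - 654*(-541) - 54*(-486) + 2*(-486)*(-541)) = 1/(17658 + 353814 + 26244 + 525852) = 1/923568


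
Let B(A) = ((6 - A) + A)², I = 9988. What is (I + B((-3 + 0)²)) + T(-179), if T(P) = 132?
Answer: 10156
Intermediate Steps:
B(A) = 36 (B(A) = 6² = 36)
(I + B((-3 + 0)²)) + T(-179) = (9988 + 36) + 132 = 10024 + 132 = 10156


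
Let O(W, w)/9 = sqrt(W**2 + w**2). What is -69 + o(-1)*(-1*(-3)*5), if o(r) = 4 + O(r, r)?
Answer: -9 + 135*sqrt(2) ≈ 181.92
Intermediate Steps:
O(W, w) = 9*sqrt(W**2 + w**2)
o(r) = 4 + 9*sqrt(2)*sqrt(r**2) (o(r) = 4 + 9*sqrt(r**2 + r**2) = 4 + 9*sqrt(2*r**2) = 4 + 9*(sqrt(2)*sqrt(r**2)) = 4 + 9*sqrt(2)*sqrt(r**2))
-69 + o(-1)*(-1*(-3)*5) = -69 + (4 + 9*sqrt(2)*sqrt((-1)**2))*(-1*(-3)*5) = -69 + (4 + 9*sqrt(2)*sqrt(1))*(3*5) = -69 + (4 + 9*sqrt(2)*1)*15 = -69 + (4 + 9*sqrt(2))*15 = -69 + (60 + 135*sqrt(2)) = -9 + 135*sqrt(2)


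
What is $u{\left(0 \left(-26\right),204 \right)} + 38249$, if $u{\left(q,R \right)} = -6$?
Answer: $38243$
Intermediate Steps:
$u{\left(0 \left(-26\right),204 \right)} + 38249 = -6 + 38249 = 38243$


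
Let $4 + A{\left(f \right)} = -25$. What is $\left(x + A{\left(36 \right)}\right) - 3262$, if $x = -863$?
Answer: $-4154$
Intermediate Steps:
$A{\left(f \right)} = -29$ ($A{\left(f \right)} = -4 - 25 = -29$)
$\left(x + A{\left(36 \right)}\right) - 3262 = \left(-863 - 29\right) - 3262 = -892 - 3262 = -4154$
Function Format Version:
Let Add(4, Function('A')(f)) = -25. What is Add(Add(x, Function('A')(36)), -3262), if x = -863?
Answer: -4154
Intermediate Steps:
Function('A')(f) = -29 (Function('A')(f) = Add(-4, -25) = -29)
Add(Add(x, Function('A')(36)), -3262) = Add(Add(-863, -29), -3262) = Add(-892, -3262) = -4154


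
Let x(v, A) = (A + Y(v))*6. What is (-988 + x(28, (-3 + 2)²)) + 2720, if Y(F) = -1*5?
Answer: 1708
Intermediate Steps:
Y(F) = -5
x(v, A) = -30 + 6*A (x(v, A) = (A - 5)*6 = (-5 + A)*6 = -30 + 6*A)
(-988 + x(28, (-3 + 2)²)) + 2720 = (-988 + (-30 + 6*(-3 + 2)²)) + 2720 = (-988 + (-30 + 6*(-1)²)) + 2720 = (-988 + (-30 + 6*1)) + 2720 = (-988 + (-30 + 6)) + 2720 = (-988 - 24) + 2720 = -1012 + 2720 = 1708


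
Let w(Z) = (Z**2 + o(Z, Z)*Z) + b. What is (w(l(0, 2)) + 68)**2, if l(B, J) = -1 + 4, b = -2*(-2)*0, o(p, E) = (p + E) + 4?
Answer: 11449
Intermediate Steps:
o(p, E) = 4 + E + p (o(p, E) = (E + p) + 4 = 4 + E + p)
b = 0 (b = 4*0 = 0)
l(B, J) = 3
w(Z) = Z**2 + Z*(4 + 2*Z) (w(Z) = (Z**2 + (4 + Z + Z)*Z) + 0 = (Z**2 + (4 + 2*Z)*Z) + 0 = (Z**2 + Z*(4 + 2*Z)) + 0 = Z**2 + Z*(4 + 2*Z))
(w(l(0, 2)) + 68)**2 = (3*(4 + 3*3) + 68)**2 = (3*(4 + 9) + 68)**2 = (3*13 + 68)**2 = (39 + 68)**2 = 107**2 = 11449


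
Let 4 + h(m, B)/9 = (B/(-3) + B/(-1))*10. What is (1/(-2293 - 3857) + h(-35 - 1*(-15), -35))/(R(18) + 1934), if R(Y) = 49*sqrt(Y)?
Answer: 24763515233/11368699350 - 1254821351*sqrt(2)/7579132900 ≈ 1.9441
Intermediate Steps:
h(m, B) = -36 - 120*B (h(m, B) = -36 + 9*((B/(-3) + B/(-1))*10) = -36 + 9*((B*(-1/3) + B*(-1))*10) = -36 + 9*((-B/3 - B)*10) = -36 + 9*(-4*B/3*10) = -36 + 9*(-40*B/3) = -36 - 120*B)
(1/(-2293 - 3857) + h(-35 - 1*(-15), -35))/(R(18) + 1934) = (1/(-2293 - 3857) + (-36 - 120*(-35)))/(49*sqrt(18) + 1934) = (1/(-6150) + (-36 + 4200))/(49*(3*sqrt(2)) + 1934) = (-1/6150 + 4164)/(147*sqrt(2) + 1934) = 25608599/(6150*(1934 + 147*sqrt(2)))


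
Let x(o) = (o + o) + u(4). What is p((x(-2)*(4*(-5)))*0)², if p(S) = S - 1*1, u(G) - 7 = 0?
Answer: 1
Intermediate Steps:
u(G) = 7 (u(G) = 7 + 0 = 7)
x(o) = 7 + 2*o (x(o) = (o + o) + 7 = 2*o + 7 = 7 + 2*o)
p(S) = -1 + S (p(S) = S - 1 = -1 + S)
p((x(-2)*(4*(-5)))*0)² = (-1 + ((7 + 2*(-2))*(4*(-5)))*0)² = (-1 + ((7 - 4)*(-20))*0)² = (-1 + (3*(-20))*0)² = (-1 - 60*0)² = (-1 + 0)² = (-1)² = 1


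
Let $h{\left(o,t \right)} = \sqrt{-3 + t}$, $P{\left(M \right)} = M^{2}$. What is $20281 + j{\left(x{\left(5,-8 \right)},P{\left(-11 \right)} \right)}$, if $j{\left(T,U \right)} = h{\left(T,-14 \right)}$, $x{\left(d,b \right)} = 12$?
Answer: $20281 + i \sqrt{17} \approx 20281.0 + 4.1231 i$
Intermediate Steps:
$j{\left(T,U \right)} = i \sqrt{17}$ ($j{\left(T,U \right)} = \sqrt{-3 - 14} = \sqrt{-17} = i \sqrt{17}$)
$20281 + j{\left(x{\left(5,-8 \right)},P{\left(-11 \right)} \right)} = 20281 + i \sqrt{17}$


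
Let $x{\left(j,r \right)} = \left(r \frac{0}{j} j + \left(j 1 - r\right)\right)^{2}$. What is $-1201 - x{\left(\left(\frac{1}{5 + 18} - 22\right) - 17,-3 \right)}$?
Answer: $- \frac{1319258}{529} \approx -2493.9$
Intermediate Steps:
$x{\left(j,r \right)} = \left(j - r\right)^{2}$ ($x{\left(j,r \right)} = \left(r 0 j + \left(j - r\right)\right)^{2} = \left(0 j + \left(j - r\right)\right)^{2} = \left(0 + \left(j - r\right)\right)^{2} = \left(j - r\right)^{2}$)
$-1201 - x{\left(\left(\frac{1}{5 + 18} - 22\right) - 17,-3 \right)} = -1201 - \left(\left(\left(\frac{1}{5 + 18} - 22\right) - 17\right) - -3\right)^{2} = -1201 - \left(\left(\left(\frac{1}{23} - 22\right) - 17\right) + 3\right)^{2} = -1201 - \left(\left(- \frac{505}{23} - 17\right) + 3\right)^{2} = -1201 - \left(- \frac{896}{23} + 3\right)^{2} = -1201 - \left(- \frac{827}{23}\right)^{2} = -1201 - \frac{683929}{529} = - \frac{1319258}{529}$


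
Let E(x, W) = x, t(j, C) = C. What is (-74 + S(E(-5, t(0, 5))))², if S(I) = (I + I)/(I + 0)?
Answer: 5184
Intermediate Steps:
S(I) = 2 (S(I) = (2*I)/I = 2)
(-74 + S(E(-5, t(0, 5))))² = (-74 + 2)² = (-72)² = 5184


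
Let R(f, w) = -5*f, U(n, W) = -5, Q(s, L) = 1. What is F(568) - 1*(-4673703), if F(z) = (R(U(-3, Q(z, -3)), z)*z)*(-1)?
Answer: 4659503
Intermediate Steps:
F(z) = -25*z (F(z) = ((-5*(-5))*z)*(-1) = (25*z)*(-1) = -25*z)
F(568) - 1*(-4673703) = -25*568 - 1*(-4673703) = -14200 + 4673703 = 4659503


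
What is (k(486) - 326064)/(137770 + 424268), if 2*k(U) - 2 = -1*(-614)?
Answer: -162878/281019 ≈ -0.57960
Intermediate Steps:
k(U) = 308 (k(U) = 1 + (-1*(-614))/2 = 1 + (½)*614 = 1 + 307 = 308)
(k(486) - 326064)/(137770 + 424268) = (308 - 326064)/(137770 + 424268) = -325756/562038 = -325756*1/562038 = -162878/281019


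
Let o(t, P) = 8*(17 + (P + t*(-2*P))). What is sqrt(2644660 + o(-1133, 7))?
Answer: 6*sqrt(76993) ≈ 1664.9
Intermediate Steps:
o(t, P) = 136 + 8*P - 16*P*t (o(t, P) = 8*(17 + (P - 2*P*t)) = 8*(17 + P - 2*P*t) = 136 + 8*P - 16*P*t)
sqrt(2644660 + o(-1133, 7)) = sqrt(2644660 + (136 + 8*7 - 16*7*(-1133))) = sqrt(2644660 + (136 + 56 + 126896)) = sqrt(2644660 + 127088) = sqrt(2771748) = 6*sqrt(76993)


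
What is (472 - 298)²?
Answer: 30276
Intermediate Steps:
(472 - 298)² = 174² = 30276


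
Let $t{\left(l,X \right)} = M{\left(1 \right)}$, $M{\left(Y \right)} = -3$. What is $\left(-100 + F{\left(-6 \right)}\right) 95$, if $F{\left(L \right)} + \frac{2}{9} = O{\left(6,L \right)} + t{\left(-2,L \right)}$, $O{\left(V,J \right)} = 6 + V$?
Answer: $- \frac{77995}{9} \approx -8666.1$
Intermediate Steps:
$t{\left(l,X \right)} = -3$
$F{\left(L \right)} = \frac{79}{9}$ ($F{\left(L \right)} = - \frac{2}{9} + \left(\left(6 + 6\right) - 3\right) = - \frac{2}{9} + \left(12 - 3\right) = - \frac{2}{9} + 9 = \frac{79}{9}$)
$\left(-100 + F{\left(-6 \right)}\right) 95 = \left(-100 + \frac{79}{9}\right) 95 = \left(- \frac{821}{9}\right) 95 = - \frac{77995}{9}$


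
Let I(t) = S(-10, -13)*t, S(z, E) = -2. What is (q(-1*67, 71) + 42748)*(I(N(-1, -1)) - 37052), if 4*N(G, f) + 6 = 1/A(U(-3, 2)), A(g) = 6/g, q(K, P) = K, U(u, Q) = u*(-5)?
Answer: -6325366881/4 ≈ -1.5813e+9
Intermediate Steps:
U(u, Q) = -5*u
N(G, f) = -7/8 (N(G, f) = -3/2 + 1/(4*((6/((-5*(-3)))))) = -3/2 + 1/(4*((6/15))) = -3/2 + 1/(4*((6*(1/15)))) = -3/2 + 1/(4*(⅖)) = -3/2 + (¼)*(5/2) = -3/2 + 5/8 = -7/8)
I(t) = -2*t
(q(-1*67, 71) + 42748)*(I(N(-1, -1)) - 37052) = (-1*67 + 42748)*(-2*(-7/8) - 37052) = (-67 + 42748)*(7/4 - 37052) = 42681*(-148201/4) = -6325366881/4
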